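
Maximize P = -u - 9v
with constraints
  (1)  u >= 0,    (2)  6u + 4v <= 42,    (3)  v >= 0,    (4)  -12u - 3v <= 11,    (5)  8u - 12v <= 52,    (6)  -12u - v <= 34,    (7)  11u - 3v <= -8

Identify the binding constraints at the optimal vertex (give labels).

Corner points and P = -u - 9v:
  (0, 21/2) → P = -189/2
  (0, 8/3) → P = -24
  (47/31, 255/31) → P = -2342/31

The maximum is at (0, 8/3). Substituting into each constraint, equality holds for (1) and (7); the remaining constraints have slack.

(1) and (7)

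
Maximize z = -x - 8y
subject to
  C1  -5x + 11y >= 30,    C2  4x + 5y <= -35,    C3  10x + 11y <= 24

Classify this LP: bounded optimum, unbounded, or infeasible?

unbounded

From the feasible point (-535/69, -55/69), moving in the direction (-11, -5) keeps every constraint satisfied while z increases without bound.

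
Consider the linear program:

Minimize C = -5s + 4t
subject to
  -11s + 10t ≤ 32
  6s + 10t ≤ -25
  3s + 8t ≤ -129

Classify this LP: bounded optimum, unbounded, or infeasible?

From the feasible point (-773/59, -1323/118), moving in the direction (10, -6) keeps every constraint satisfied while C decreases without bound.

unbounded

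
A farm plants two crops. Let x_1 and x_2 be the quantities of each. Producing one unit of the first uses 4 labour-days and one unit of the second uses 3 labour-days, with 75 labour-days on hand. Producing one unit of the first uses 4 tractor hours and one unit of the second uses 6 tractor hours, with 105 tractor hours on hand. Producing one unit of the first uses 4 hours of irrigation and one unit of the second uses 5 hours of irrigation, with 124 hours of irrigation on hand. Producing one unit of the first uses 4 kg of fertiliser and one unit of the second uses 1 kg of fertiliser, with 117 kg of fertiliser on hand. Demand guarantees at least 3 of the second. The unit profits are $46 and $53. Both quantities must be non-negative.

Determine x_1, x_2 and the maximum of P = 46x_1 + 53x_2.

x_1 = 45/4, x_2 = 10, maximum P = 2095/2

Vertices and P = 46x_1 + 53x_2:
  (0, 35/2) → P = 1855/2
  (0, 3) → P = 159
  (45/4, 10) → P = 2095/2
  (33/2, 3) → P = 918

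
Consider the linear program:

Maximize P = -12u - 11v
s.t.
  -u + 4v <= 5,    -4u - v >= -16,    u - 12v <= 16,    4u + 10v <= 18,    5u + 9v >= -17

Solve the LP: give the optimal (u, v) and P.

The binding constraints are -u + 4v = 5 and 5u + 9v = -17.
Solving simultaneously gives u = -113/29, v = 8/29.

u = -113/29, v = 8/29, maximum P = 1268/29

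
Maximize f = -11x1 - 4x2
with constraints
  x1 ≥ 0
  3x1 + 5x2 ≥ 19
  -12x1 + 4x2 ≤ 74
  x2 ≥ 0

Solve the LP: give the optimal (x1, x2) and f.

x1 = 0, x2 = 19/5, maximum f = -76/5

Feasible corners and f = -11x1 - 4x2:
  (0, 19/5) → f = -76/5
  (0, 37/2) → f = -74
  (19/3, 0) → f = -209/3
The feasible region is unbounded (it extends along (1, 3), (1, 0)), but f strictly decreases along every unbounded feasible direction, so there is no improving ray and the maximum is attained at a vertex.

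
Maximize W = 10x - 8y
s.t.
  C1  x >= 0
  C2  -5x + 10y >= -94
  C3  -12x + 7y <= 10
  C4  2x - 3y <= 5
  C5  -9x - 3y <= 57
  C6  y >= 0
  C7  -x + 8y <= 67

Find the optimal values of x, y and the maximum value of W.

Corner points and W = 10x - 8y:
  (0, 10/7) → W = -80/7
  (0, 0) → W = 0
  (389/89, 794/89) → W = -2462/89
  (5/2, 0) → W = 25
  (241/13, 139/13) → W = 1298/13

x = 241/13, y = 139/13, maximum W = 1298/13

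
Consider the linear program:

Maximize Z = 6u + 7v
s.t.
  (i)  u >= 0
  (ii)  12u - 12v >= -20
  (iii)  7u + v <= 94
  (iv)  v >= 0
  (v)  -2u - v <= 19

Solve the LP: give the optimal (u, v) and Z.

u = 277/24, v = 317/24, maximum Z = 3881/24

Corner points and Z = 6u + 7v:
  (0, 5/3) → Z = 35/3
  (0, 0) → Z = 0
  (277/24, 317/24) → Z = 3881/24
  (94/7, 0) → Z = 564/7

The optimum lies where 12u - 12v = -20 and 7u + v = 94.
Solving simultaneously gives u = 277/24, v = 317/24.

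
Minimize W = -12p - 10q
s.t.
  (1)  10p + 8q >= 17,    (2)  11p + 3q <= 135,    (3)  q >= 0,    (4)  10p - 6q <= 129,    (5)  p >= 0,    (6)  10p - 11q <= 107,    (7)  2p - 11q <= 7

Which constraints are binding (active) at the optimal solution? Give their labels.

(2) and (5)

Feasible corners and W = -12p - 10q:
  (17/10, 0) → W = -102/5
  (0, 17/8) → W = -85/4
  (0, 45) → W = -450
  (1506/127, 193/127) → W = -20002/127
  (7/2, 0) → W = -42

The minimum is at (0, 45). Substituting into each constraint, equality holds for (2) and (5); the remaining constraints have slack.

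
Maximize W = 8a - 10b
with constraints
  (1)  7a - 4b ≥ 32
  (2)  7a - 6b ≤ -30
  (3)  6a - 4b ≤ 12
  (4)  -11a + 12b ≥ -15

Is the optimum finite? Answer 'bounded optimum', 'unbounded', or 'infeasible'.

bounded optimum

Feasible corners and W = 8a - 10b:
  (156/7, 31) → W = -922/7
  (24, 33) → W = -138
The feasible region has finitely many vertices and no improving ray; the maximum is -922/7 at (156/7, 31).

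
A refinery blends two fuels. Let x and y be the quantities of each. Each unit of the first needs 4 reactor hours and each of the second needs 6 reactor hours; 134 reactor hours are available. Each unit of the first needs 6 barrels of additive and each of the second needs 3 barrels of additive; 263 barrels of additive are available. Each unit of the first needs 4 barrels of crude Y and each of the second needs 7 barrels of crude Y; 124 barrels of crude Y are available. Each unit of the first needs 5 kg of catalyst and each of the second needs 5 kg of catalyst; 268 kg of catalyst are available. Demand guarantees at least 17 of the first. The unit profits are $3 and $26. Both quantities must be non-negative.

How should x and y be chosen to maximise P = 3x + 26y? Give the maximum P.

x = 17, y = 8, maximum P = 259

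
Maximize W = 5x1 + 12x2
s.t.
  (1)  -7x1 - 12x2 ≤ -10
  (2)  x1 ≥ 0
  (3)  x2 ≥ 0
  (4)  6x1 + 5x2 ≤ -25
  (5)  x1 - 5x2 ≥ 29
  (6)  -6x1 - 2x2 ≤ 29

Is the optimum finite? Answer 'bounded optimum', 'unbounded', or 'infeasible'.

The boundaries x2 = 0 and x1 - 5x2 = 29 meet at (29, 0), but that point violates 6x1 + 5x2 ≤ -25. Every candidate vertex is excluded by some other constraint, so the feasible region is empty.

infeasible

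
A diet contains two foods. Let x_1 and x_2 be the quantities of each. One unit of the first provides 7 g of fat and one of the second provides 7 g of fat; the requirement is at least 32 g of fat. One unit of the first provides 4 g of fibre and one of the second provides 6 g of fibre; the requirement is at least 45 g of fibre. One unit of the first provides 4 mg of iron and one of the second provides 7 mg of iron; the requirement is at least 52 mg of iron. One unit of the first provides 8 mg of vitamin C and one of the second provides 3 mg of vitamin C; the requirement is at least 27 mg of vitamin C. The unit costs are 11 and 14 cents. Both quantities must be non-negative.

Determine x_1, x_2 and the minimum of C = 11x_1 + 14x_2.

x_1 = 3/4, x_2 = 7, minimum C = 425/4

Vertices and C = 11x_1 + 14x_2:
  (0, 9) → C = 126
  (13, 0) → C = 143
  (3/4, 7) → C = 425/4
The feasible region is unbounded (it extends along (0, 1), (1, 0)), but C strictly increases along every unbounded feasible direction, so there is no improving ray and the minimum is attained at a vertex.

The binding constraints are 4x_1 + 6x_2 = 45 and 4x_1 + 7x_2 = 52.
Solving simultaneously gives x_1 = 3/4, x_2 = 7.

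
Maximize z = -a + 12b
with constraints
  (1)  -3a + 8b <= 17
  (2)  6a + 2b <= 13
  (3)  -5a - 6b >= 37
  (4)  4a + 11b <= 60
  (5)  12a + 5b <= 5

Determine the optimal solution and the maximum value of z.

The feasible region is unbounded (it extends along (-8, -3), (1, -3)), but z strictly decreases along every unbounded feasible direction, so there is no improving ray and the maximum is attained at a vertex.

a = -199/29, b = -13/29, maximum z = 43/29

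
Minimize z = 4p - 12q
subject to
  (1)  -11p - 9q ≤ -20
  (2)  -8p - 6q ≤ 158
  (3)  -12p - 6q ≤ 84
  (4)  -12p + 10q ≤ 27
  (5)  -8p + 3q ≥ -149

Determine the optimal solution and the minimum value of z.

Extreme points and z = 4p - 12q:
  (-43/218, 537/218) → z = -3308/109
  (467/35, -493/35) → z = 1112/5
  (1571/44, 501/11) → z = -4441/11

The binding constraints are -12p + 10q = 27 and -8p + 3q = -149.
Solving simultaneously gives p = 1571/44, q = 501/11.

p = 1571/44, q = 501/11, minimum z = -4441/11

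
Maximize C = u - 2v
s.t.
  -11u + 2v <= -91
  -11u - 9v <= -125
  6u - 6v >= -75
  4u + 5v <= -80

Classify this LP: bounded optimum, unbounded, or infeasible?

From the feasible point (1345/19, -1380/19), moving in the direction (9, -11) keeps every constraint satisfied while C increases without bound.

unbounded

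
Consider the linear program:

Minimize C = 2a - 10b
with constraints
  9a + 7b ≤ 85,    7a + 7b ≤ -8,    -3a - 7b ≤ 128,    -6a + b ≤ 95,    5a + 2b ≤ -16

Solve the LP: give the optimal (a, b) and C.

a = -673/49, b = 617/49, minimum C = -7516/49

Corner points and C = 2a - 10b:
  (-673/49, 617/49) → C = -7516/49
  (-32/7, 24/7) → C = -304/7
  (-793/45, -161/15) → C = 3244/45
  (144/29, -592/29) → C = 6208/29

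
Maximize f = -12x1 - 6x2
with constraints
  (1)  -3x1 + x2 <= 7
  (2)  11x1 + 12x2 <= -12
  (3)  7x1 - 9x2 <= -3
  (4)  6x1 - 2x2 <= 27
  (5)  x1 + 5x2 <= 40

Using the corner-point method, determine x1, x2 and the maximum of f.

x1 = -3, x2 = -2, maximum f = 48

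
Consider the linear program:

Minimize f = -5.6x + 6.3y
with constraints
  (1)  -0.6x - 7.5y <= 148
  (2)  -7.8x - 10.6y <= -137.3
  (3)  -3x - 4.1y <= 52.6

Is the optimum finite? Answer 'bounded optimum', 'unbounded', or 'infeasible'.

unbounded

From the feasible point (259855/5214, -20613/869), moving in the direction (7.5, -0.6) keeps every constraint satisfied while f decreases without bound.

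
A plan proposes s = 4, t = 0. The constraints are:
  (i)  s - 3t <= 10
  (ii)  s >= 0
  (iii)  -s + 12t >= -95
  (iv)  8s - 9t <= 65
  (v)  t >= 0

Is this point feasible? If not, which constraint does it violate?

feasible

(i): 4 ≤ 10 ✓
(ii): 4 ≥ 0 ✓
(iii): -4 ≥ -95 ✓
(iv): 32 ≤ 65 ✓
(v): 0 ≥ 0 ✓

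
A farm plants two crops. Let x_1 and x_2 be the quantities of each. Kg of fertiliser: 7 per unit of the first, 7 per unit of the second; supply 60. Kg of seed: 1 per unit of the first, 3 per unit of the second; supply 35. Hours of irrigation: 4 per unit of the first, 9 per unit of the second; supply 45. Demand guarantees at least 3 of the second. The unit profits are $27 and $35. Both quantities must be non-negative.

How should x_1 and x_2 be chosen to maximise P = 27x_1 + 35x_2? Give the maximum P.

The binding constraints are 4x_1 + 9x_2 = 45 and x_2 = 3.
Solving simultaneously gives x_1 = 9/2, x_2 = 3.

x_1 = 9/2, x_2 = 3, maximum P = 453/2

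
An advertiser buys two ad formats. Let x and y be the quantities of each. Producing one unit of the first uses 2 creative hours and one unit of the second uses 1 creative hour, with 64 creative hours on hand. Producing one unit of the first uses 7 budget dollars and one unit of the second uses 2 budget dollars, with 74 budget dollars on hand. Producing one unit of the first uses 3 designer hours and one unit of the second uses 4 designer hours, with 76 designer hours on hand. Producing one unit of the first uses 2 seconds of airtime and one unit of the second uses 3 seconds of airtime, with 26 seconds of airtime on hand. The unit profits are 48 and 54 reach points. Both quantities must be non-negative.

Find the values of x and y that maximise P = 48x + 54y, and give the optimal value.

Extreme points and P = 48x + 54y:
  (0, 0) → P = 0
  (0, 26/3) → P = 468
  (74/7, 0) → P = 3552/7
  (10, 2) → P = 588

At the optimal vertex, 7x + 2y = 74 and 2x + 3y = 26.
Solving simultaneously gives x = 10, y = 2.

x = 10, y = 2, maximum P = 588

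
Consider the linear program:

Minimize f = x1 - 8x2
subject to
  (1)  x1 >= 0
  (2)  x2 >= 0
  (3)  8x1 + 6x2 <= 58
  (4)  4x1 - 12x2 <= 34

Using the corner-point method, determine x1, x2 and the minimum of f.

Feasible corners and f = x1 - 8x2:
  (0, 0) → f = 0
  (0, 29/3) → f = -232/3
  (29/4, 0) → f = 29/4

The optimum lies where x1 = 0 and 8x1 + 6x2 = 58.
Solving simultaneously gives x1 = 0, x2 = 29/3.

x1 = 0, x2 = 29/3, minimum f = -232/3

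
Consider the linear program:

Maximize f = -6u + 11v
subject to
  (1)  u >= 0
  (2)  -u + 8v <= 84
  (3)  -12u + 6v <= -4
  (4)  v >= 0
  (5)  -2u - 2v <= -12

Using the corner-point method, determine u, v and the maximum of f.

u = 268/45, v = 506/45, maximum f = 3958/45

The feasible region is unbounded (it extends along (8, 1), (1, 0)), but f strictly decreases along every unbounded feasible direction, so there is no improving ray and the maximum is attained at a vertex.

The binding constraints are -u + 8v = 84 and -12u + 6v = -4.
Solving simultaneously gives u = 268/45, v = 506/45.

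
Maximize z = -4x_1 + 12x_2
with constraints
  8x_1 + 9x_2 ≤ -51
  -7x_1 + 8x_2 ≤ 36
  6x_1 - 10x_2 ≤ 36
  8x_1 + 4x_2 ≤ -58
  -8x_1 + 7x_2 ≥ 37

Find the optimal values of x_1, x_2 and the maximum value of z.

x_1 = -152/23, x_2 = -59/46, maximum z = 254/23

Corner points and z = -4x_1 + 12x_2:
  (-324/11, -234/11) → z = -1512/11
  (-152/23, -59/46) → z = 254/23
  (-311/19, -255/19) → z = -1816/19
  (-277/44, -21/11) → z = 25/11

At the optimal vertex, -7x_1 + 8x_2 = 36 and 8x_1 + 4x_2 = -58.
Solving simultaneously gives x_1 = -152/23, x_2 = -59/46.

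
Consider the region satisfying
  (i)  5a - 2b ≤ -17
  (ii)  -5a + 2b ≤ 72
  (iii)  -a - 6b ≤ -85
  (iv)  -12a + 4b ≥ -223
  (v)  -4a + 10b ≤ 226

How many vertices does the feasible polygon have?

4

Of the 9 pairwise boundary intersections, those satisfying every inequality are:
  (17/8, 221/16)
  (47/7, 177/7)
  (-131/16, 497/32)
  (-134/21, 421/21)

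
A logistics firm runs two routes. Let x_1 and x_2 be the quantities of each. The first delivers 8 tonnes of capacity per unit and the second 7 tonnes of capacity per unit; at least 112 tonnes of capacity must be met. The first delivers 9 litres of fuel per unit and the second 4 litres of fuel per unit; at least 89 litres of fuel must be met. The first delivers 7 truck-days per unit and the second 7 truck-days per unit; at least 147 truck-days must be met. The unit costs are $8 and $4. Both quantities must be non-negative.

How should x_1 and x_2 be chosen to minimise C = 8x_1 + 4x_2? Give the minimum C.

x_1 = 1, x_2 = 20, minimum C = 88

Extreme points and C = 8x_1 + 4x_2:
  (0, 89/4) → C = 89
  (21, 0) → C = 168
  (1, 20) → C = 88
The feasible region is unbounded (it extends along (0, 1), (1, 0)), but C strictly increases along every unbounded feasible direction, so there is no improving ray and the minimum is attained at a vertex.

At the optimal vertex, 9x_1 + 4x_2 = 89 and 7x_1 + 7x_2 = 147.
Solving simultaneously gives x_1 = 1, x_2 = 20.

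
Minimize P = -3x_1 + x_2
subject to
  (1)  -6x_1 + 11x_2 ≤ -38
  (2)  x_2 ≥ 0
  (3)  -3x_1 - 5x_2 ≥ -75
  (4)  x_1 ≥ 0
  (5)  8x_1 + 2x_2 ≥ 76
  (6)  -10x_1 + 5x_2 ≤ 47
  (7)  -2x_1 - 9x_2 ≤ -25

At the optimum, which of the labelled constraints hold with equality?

(2) and (3)

Vertices and P = -3x_1 + x_2:
  (145/9, 16/3) → P = -43
  (228/25, 38/25) → P = -646/25
  (25, 0) → P = -75
  (25/2, 0) → P = -75/2
  (317/34, 12/17) → P = -927/34

The minimum is at (25, 0). Substituting into each constraint, equality holds for (2) and (3); the remaining constraints have slack.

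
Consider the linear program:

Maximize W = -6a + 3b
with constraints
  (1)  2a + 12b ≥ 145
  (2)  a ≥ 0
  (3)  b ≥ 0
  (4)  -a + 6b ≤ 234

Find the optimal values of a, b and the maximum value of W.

Vertices and W = -6a + 3b:
  (0, 145/12) → W = 145/4
  (145/2, 0) → W = -435
  (0, 39) → W = 117
The feasible region is unbounded (it extends along (6, 1), (1, 0)), but W strictly decreases along every unbounded feasible direction, so there is no improving ray and the maximum is attained at a vertex.

The optimum lies where a = 0 and -a + 6b = 234.
Solving simultaneously gives a = 0, b = 39.

a = 0, b = 39, maximum W = 117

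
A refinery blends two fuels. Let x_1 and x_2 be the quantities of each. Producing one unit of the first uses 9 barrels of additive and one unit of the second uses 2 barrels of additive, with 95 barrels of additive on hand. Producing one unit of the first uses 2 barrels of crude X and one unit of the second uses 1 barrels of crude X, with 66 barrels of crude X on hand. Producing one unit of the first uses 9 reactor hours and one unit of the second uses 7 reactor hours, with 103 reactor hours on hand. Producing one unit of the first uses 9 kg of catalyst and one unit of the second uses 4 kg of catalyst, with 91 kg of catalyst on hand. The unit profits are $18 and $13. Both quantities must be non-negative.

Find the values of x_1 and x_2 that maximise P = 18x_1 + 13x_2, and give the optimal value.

Corner points and P = 18x_1 + 13x_2:
  (0, 0) → P = 0
  (0, 103/7) → P = 1339/7
  (91/9, 0) → P = 182
  (25/3, 4) → P = 202

The binding constraints are 9x_1 + 7x_2 = 103 and 9x_1 + 4x_2 = 91.
Solving simultaneously gives x_1 = 25/3, x_2 = 4.

x_1 = 25/3, x_2 = 4, maximum P = 202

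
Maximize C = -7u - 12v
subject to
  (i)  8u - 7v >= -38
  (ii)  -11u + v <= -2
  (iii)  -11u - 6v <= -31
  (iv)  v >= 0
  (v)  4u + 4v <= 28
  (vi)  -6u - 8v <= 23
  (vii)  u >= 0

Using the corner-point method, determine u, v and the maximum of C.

Vertices and C = -7u - 12v:
  (43/77, 29/7) → C = -4129/77
  (3/4, 25/4) → C = -321/4
  (31/11, 0) → C = -217/11
  (7, 0) → C = -49

At the optimal vertex, -11u - 6v = -31 and v = 0.
Solving simultaneously gives u = 31/11, v = 0.

u = 31/11, v = 0, maximum C = -217/11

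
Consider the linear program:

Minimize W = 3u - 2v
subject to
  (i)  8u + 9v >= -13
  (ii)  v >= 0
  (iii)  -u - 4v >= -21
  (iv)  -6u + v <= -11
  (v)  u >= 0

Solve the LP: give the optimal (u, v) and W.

u = 13/5, v = 23/5, minimum W = -7/5

Vertices and W = 3u - 2v:
  (21, 0) → W = 63
  (11/6, 0) → W = 11/2
  (13/5, 23/5) → W = -7/5

At the optimal vertex, -u - 4v = -21 and -6u + v = -11.
Solving simultaneously gives u = 13/5, v = 23/5.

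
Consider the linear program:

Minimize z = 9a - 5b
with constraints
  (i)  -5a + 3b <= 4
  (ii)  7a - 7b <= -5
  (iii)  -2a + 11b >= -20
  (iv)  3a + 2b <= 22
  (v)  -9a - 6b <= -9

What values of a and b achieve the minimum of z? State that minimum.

At the optimal vertex, -5a + 3b = 4 and -9a - 6b = -9.
Solving simultaneously gives a = 1/19, b = 27/19.

a = 1/19, b = 27/19, minimum z = -126/19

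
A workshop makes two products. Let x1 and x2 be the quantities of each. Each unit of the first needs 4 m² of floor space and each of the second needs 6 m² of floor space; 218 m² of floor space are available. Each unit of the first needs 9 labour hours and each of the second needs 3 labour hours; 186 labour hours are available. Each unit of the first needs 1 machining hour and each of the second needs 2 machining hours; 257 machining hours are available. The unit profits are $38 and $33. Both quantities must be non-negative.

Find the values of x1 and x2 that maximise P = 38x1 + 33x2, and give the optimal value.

x1 = 11, x2 = 29, maximum P = 1375

Extreme points and P = 38x1 + 33x2:
  (0, 0) → P = 0
  (0, 109/3) → P = 1199
  (62/3, 0) → P = 2356/3
  (11, 29) → P = 1375

The binding constraints are 4x1 + 6x2 = 218 and 9x1 + 3x2 = 186.
Solving simultaneously gives x1 = 11, x2 = 29.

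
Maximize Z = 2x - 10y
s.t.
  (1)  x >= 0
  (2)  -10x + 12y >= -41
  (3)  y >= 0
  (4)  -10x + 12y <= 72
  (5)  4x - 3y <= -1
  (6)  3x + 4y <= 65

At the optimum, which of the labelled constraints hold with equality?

Feasible corners and Z = 2x - 10y:
  (0, 6) → Z = -60
  (0, 1/3) → Z = -10/3
  (123/19, 433/38) → Z = -101
  (191/25, 263/25) → Z = -2248/25

The maximum is at (0, 1/3). Substituting into each constraint, equality holds for (1) and (5); the remaining constraints have slack.

(1) and (5)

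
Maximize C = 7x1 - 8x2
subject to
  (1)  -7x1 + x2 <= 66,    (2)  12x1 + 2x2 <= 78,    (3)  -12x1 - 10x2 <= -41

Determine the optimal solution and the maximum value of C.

x1 = 349/48, x2 = -37/8, maximum C = 4219/48

Extreme points and C = 7x1 - 8x2:
  (-27/13, 669/13) → C = -5541/13
  (-619/82, 1079/82) → C = -12965/82
  (349/48, -37/8) → C = 4219/48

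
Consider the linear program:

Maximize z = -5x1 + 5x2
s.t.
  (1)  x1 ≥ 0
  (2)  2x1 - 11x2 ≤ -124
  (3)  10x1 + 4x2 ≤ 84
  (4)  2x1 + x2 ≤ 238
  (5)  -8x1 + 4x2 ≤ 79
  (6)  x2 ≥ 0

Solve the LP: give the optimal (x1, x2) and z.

Vertices and z = -5x1 + 5x2:
  (0, 124/11) → z = 620/11
  (0, 79/4) → z = 395/4
  (214/59, 704/59) → z = 2450/59
  (5/18, 731/36) → z = 3605/36

At the optimal vertex, 10x1 + 4x2 = 84 and -8x1 + 4x2 = 79.
Solving simultaneously gives x1 = 5/18, x2 = 731/36.

x1 = 5/18, x2 = 731/36, maximum z = 3605/36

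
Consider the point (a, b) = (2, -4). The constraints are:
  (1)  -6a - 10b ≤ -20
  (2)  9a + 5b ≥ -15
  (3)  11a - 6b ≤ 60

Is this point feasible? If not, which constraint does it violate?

Constraint (1): -6a - 10b = 28, which is not ≤ -20. All other constraints are satisfied.

not feasible — violates (1)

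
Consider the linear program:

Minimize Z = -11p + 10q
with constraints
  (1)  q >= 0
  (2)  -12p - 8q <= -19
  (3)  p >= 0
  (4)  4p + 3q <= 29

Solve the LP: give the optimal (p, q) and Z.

p = 29/4, q = 0, minimum Z = -319/4

Corner points and Z = -11p + 10q:
  (19/12, 0) → Z = -209/12
  (29/4, 0) → Z = -319/4
  (0, 19/8) → Z = 95/4
  (0, 29/3) → Z = 290/3

The binding constraints are q = 0 and 4p + 3q = 29.
Solving simultaneously gives p = 29/4, q = 0.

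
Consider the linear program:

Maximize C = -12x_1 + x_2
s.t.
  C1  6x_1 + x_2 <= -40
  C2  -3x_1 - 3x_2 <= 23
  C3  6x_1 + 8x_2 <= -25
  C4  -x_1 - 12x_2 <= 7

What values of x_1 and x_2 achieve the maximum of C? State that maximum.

Feasible corners and C = -12x_1 + x_2:
  (-295/42, 15/7) → C = 605/7
  (-473/71, -2/71) → C = 5674/71
  (-109/6, 21/2) → C = 457/2
  (-85/11, 2/33) → C = 3062/33

At the optimal vertex, -3x_1 - 3x_2 = 23 and 6x_1 + 8x_2 = -25.
Solving simultaneously gives x_1 = -109/6, x_2 = 21/2.

x_1 = -109/6, x_2 = 21/2, maximum C = 457/2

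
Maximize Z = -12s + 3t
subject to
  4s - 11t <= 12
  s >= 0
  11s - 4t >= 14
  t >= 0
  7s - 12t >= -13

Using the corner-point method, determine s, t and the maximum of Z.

s = 14/11, t = 0, maximum Z = -168/11

Vertices and Z = -12s + 3t:
  (3, 0) → Z = -36
  (14/11, 0) → Z = -168/11
  (55/26, 241/104) → Z = -1917/104
The feasible region is unbounded (it extends along (12, 7), (11, 4)), but Z strictly decreases along every unbounded feasible direction, so there is no improving ray and the maximum is attained at a vertex.

The binding constraints are 11s - 4t = 14 and t = 0.
Solving simultaneously gives s = 14/11, t = 0.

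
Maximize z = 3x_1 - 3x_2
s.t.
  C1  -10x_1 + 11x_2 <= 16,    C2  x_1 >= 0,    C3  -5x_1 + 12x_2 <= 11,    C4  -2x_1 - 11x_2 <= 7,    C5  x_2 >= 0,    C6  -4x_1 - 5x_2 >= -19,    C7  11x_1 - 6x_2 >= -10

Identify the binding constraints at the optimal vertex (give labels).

C5 and C6

Corner points and z = 3x_1 - 3x_2:
  (0, 11/12) → z = -11/4
  (0, 0) → z = 0
  (173/73, 139/73) → z = 102/73
  (19/4, 0) → z = 57/4

The maximum is at (19/4, 0). Substituting into each constraint, equality holds for C5 and C6; the remaining constraints have slack.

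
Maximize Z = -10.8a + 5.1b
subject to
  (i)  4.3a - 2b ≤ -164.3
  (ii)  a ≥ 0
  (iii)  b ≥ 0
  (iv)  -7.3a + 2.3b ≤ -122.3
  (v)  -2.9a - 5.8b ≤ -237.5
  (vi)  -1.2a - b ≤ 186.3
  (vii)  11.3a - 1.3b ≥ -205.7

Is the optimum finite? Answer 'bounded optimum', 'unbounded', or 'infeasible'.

unbounded

From the feasible point (62249/471, 172528/471), moving in the direction (2.3, 7.3) keeps every constraint satisfied while Z increases without bound.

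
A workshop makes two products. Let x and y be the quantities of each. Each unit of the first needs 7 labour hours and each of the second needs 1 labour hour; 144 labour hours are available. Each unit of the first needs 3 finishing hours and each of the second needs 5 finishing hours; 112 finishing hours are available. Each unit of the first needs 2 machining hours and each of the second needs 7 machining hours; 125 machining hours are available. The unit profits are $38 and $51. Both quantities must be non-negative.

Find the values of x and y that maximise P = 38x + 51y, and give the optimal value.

x = 19, y = 11, maximum P = 1283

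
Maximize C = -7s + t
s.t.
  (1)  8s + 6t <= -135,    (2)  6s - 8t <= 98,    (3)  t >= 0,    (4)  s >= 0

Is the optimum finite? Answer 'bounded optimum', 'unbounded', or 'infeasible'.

The boundaries 8s + 6t = -135 and t = 0 meet at (-135/8, 0), but that point violates s ≥ 0. Every candidate vertex is excluded by some other constraint, so the feasible region is empty.

infeasible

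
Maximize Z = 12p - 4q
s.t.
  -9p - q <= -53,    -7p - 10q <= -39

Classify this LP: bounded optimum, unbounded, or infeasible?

unbounded

From the feasible point (491/83, -20/83), moving in the direction (10, -7) keeps every constraint satisfied while Z increases without bound.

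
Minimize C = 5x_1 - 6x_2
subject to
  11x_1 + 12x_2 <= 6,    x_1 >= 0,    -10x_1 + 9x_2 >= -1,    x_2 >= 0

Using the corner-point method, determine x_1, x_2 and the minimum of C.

x_1 = 0, x_2 = 1/2, minimum C = -3

The optimum lies where 11x_1 + 12x_2 = 6 and x_1 = 0.
Solving simultaneously gives x_1 = 0, x_2 = 1/2.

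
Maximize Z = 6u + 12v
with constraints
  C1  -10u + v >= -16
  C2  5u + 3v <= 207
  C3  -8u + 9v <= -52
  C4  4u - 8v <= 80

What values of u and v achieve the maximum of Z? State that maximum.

u = 46/41, v = -196/41, maximum Z = -2076/41

Feasible corners and Z = 6u + 12v:
  (46/41, -196/41) → Z = -2076/41
  (12/19, -184/19) → Z = -2136/19
  (-76/7, -108/7) → Z = -1752/7

The binding constraints are -10u + v = -16 and -8u + 9v = -52.
Solving simultaneously gives u = 46/41, v = -196/41.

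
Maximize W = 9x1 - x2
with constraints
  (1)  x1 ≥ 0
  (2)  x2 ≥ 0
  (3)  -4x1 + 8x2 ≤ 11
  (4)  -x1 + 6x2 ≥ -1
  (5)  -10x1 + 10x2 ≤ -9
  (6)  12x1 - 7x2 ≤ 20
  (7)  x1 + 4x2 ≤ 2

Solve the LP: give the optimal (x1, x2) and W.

Corner points and W = 9x1 - x2:
  (1, 0) → W = 9
  (9/10, 0) → W = 81/10
  (8/5, 1/10) → W = 143/10
  (28/25, 11/50) → W = 493/50

At the optimal vertex, -x1 + 6x2 = -1 and x1 + 4x2 = 2.
Solving simultaneously gives x1 = 8/5, x2 = 1/10.

x1 = 8/5, x2 = 1/10, maximum W = 143/10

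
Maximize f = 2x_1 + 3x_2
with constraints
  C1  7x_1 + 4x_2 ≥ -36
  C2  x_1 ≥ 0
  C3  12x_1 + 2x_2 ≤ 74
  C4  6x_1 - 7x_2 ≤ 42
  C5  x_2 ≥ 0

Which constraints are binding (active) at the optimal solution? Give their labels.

C2 and C3

Extreme points and f = 2x_1 + 3x_2:
  (0, 37) → f = 111
  (0, 0) → f = 0
  (37/6, 0) → f = 37/3

The maximum is at (0, 37). Substituting into each constraint, equality holds for C2 and C3; the remaining constraints have slack.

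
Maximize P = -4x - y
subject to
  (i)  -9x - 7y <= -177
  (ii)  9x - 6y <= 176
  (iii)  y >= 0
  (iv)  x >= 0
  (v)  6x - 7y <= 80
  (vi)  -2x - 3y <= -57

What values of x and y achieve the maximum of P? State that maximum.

x = 0, y = 177/7, maximum P = -177/7

Vertices and P = -4x - y:
  (0, 177/7) → P = -177/7
  (132/13, 159/13) → P = -687/13
  (752/27, 112/9) → P = -3344/27
  (639/32, 91/16) → P = -1369/16
The feasible region is unbounded (it extends along (0, 1), (2, 3)), but P strictly decreases along every unbounded feasible direction, so there is no improving ray and the maximum is attained at a vertex.

The optimum lies where -9x - 7y = -177 and x = 0.
Solving simultaneously gives x = 0, y = 177/7.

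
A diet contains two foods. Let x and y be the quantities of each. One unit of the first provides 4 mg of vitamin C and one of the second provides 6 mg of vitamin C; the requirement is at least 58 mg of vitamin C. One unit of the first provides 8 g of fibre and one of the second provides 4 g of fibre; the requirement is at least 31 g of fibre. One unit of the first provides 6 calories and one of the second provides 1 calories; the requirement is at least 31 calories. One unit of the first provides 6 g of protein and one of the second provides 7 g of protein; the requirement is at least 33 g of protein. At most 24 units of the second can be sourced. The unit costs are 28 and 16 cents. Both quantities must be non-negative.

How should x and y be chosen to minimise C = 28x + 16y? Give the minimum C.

x = 4, y = 7, minimum C = 224

The feasible region is unbounded (it extends along (1, 0)), but C strictly increases along every unbounded feasible direction, so there is no improving ray and the minimum is attained at a vertex.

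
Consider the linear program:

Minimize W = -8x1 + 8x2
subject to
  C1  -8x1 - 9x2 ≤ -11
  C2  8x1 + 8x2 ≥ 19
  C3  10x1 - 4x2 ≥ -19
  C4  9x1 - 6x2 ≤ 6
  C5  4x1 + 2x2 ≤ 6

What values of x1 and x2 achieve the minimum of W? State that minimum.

x1 = 5/8, x2 = 7/4, minimum W = 9

Feasible corners and W = -8x1 + 8x2:
  (-19/28, 171/56) → W = 209/7
  (5/8, 7/4) → W = 9
  (-7/18, 34/9) → W = 100/3

At the optimal vertex, 8x1 + 8x2 = 19 and 4x1 + 2x2 = 6.
Solving simultaneously gives x1 = 5/8, x2 = 7/4.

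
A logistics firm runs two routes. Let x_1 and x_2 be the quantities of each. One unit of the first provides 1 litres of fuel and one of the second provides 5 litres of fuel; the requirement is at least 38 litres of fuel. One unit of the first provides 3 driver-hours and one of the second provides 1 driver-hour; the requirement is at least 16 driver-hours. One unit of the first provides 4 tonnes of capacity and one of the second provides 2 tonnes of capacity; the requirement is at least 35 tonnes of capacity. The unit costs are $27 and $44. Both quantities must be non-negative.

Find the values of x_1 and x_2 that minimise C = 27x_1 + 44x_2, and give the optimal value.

Corner points and C = 27x_1 + 44x_2:
  (0, 35/2) → C = 770
  (38, 0) → C = 1026
  (11/2, 13/2) → C = 869/2
The feasible region is unbounded (it extends along (0, 1), (1, 0)), but C strictly increases along every unbounded feasible direction, so there is no improving ray and the minimum is attained at a vertex.

x_1 = 11/2, x_2 = 13/2, minimum C = 869/2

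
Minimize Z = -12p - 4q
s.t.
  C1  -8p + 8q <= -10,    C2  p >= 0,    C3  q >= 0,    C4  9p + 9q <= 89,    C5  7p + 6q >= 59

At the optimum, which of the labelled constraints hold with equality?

Corner points and Z = -12p - 4q:
  (401/72, 311/72) → Z = -757/9
  (133/26, 201/52) → Z = -999/13
  (89/9, 0) → Z = -356/3
  (59/7, 0) → Z = -708/7

The minimum is at (89/9, 0). Substituting into each constraint, equality holds for C3 and C4; the remaining constraints have slack.

C3 and C4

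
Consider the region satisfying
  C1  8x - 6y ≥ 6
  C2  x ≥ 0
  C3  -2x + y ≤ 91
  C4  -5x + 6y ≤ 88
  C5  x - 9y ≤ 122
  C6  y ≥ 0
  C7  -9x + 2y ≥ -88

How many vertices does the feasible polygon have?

3

Of the 21 pairwise boundary intersections, those satisfying every inequality are:
  (3/4, 0)
  (258/19, 325/19)
  (88/9, 0)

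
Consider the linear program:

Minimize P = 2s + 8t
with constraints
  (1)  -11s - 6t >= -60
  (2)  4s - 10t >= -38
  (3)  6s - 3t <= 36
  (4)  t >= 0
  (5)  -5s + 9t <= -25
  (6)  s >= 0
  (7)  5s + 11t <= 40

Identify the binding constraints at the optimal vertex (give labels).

Extreme points and P = 2s + 8t:
  (60/11, 0) → P = 120/11
  (230/43, 25/129) → P = 1580/129
  (5, 0) → P = 10

The minimum is at (5, 0). Substituting into each constraint, equality holds for (4) and (5); the remaining constraints have slack.

(4) and (5)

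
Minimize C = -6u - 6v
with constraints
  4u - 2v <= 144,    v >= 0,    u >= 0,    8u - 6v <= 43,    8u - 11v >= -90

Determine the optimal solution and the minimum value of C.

u = 1013/40, v = 133/5, minimum C = -6231/20

Extreme points and C = -6u - 6v:
  (0, 0) → C = 0
  (43/8, 0) → C = -129/4
  (0, 90/11) → C = -540/11
  (1013/40, 133/5) → C = -6231/20

The binding constraints are 8u - 6v = 43 and 8u - 11v = -90.
Solving simultaneously gives u = 1013/40, v = 133/5.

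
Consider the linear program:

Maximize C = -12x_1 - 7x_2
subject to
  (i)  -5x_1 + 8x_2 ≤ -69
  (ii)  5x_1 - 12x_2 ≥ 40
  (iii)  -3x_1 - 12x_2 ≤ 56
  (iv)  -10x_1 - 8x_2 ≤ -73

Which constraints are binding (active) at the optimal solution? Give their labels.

Feasible corners and C = -12x_1 - 7x_2:
  (127/5, 29/4) → C = -7111/20
  (142/15, -65/24) → C = -11357/120
  (331/24, -779/96) → C = -10435/96
The feasible region is unbounded (it extends along (4, -1), (12, 5)), but C strictly decreases along every unbounded feasible direction, so there is no improving ray and the maximum is attained at a vertex.

The maximum is at (142/15, -65/24). Substituting into each constraint, equality holds for (i) and (iv); the remaining constraints have slack.

(i) and (iv)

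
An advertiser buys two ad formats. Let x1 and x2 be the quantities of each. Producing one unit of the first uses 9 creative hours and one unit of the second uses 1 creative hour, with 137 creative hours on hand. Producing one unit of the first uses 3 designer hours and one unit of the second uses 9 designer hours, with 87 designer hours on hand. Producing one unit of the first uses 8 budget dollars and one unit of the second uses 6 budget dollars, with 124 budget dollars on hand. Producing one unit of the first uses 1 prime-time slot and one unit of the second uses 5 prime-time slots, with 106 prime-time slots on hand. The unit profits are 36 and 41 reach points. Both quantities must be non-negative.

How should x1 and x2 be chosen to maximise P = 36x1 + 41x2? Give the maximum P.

Vertices and P = 36x1 + 41x2:
  (0, 0) → P = 0
  (0, 29/3) → P = 1189/3
  (137/9, 0) → P = 548
  (349/23, 10/23) → P = 12974/23
  (11, 6) → P = 642

The binding constraints are 3x1 + 9x2 = 87 and 8x1 + 6x2 = 124.
Solving simultaneously gives x1 = 11, x2 = 6.

x1 = 11, x2 = 6, maximum P = 642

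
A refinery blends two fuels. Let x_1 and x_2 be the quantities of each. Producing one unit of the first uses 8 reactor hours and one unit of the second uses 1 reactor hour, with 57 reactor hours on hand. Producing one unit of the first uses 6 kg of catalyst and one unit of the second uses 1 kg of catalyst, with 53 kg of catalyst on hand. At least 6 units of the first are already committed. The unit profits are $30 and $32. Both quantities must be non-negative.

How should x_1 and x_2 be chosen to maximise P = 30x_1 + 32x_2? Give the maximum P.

Extreme points and P = 30x_1 + 32x_2:
  (57/8, 0) → P = 855/4
  (6, 0) → P = 180
  (6, 9) → P = 468

At the optimal vertex, 8x_1 + x_2 = 57 and x_1 = 6.
Solving simultaneously gives x_1 = 6, x_2 = 9.

x_1 = 6, x_2 = 9, maximum P = 468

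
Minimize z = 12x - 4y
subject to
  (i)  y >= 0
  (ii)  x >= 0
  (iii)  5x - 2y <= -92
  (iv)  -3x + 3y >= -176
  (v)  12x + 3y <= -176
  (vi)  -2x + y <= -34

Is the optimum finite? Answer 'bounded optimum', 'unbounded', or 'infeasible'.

The boundaries 12x + 3y = -176 and -2x + y = -34 meet at (-37/9, -380/9), but that point violates y ≥ 0. Every candidate vertex is excluded by some other constraint, so the feasible region is empty.

infeasible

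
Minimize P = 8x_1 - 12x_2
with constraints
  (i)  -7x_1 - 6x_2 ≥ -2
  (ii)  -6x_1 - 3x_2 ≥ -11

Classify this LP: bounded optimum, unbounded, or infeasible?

unbounded

From the feasible point (4, -13/3), moving in the direction (-6, 7) keeps every constraint satisfied while P decreases without bound.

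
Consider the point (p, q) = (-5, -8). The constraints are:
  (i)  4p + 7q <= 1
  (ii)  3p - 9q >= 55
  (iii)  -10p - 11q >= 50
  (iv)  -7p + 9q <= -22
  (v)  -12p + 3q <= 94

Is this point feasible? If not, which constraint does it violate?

feasible

(i): -76 ≤ 1 ✓
(ii): 57 ≥ 55 ✓
(iii): 138 ≥ 50 ✓
(iv): -37 ≤ -22 ✓
(v): 36 ≤ 94 ✓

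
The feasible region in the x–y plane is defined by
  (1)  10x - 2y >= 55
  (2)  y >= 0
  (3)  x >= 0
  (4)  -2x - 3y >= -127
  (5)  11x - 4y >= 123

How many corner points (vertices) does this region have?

3

Pairwise boundary intersections that survive every other constraint:
  (127/2, 0)
  (123/11, 0)
  (877/41, 1151/41)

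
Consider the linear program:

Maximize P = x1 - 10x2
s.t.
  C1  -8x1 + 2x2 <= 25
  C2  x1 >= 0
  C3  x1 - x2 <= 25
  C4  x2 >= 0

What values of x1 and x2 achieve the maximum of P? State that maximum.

x1 = 25, x2 = 0, maximum P = 25

Extreme points and P = x1 - 10x2:
  (0, 25/2) → P = -125
  (0, 0) → P = 0
  (25, 0) → P = 25
The feasible region is unbounded (it extends along (1, 1), (1, 4)), but P strictly decreases along every unbounded feasible direction, so there is no improving ray and the maximum is attained at a vertex.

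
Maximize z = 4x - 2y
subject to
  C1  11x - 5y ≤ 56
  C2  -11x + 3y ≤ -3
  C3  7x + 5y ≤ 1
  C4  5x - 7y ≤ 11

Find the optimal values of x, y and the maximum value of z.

Feasible corners and z = 4x - 2y:
  (9/38, -5/38) → z = 23/19
  (-6/31, -53/31) → z = 82/31
  (31/37, -36/37) → z = 196/37

The optimum lies where 7x + 5y = 1 and 5x - 7y = 11.
Solving simultaneously gives x = 31/37, y = -36/37.

x = 31/37, y = -36/37, maximum z = 196/37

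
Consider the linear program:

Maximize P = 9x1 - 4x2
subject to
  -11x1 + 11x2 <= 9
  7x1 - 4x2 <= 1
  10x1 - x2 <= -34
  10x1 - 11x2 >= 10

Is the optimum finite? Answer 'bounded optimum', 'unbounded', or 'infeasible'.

Corner points and P = 9x1 - 4x2:
  (-19, -200/11) → P = -1081/11
  (-137/33, -248/33) → P = -241/33
  (-96/25, -22/5) → P = -424/25
The feasible region has finitely many vertices and no improving ray; the maximum is -241/33 at (-137/33, -248/33).

bounded optimum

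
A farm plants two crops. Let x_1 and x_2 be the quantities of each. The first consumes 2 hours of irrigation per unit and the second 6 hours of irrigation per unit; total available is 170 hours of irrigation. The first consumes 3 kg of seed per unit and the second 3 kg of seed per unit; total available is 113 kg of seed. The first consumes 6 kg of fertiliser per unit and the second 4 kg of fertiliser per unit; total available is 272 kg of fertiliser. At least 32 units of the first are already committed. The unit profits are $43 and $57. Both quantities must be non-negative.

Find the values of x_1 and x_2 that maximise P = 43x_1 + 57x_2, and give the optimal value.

Extreme points and P = 43x_1 + 57x_2:
  (113/3, 0) → P = 4859/3
  (32, 0) → P = 1376
  (32, 17/3) → P = 1699

At the optimal vertex, 3x_1 + 3x_2 = 113 and x_1 = 32.
Solving simultaneously gives x_1 = 32, x_2 = 17/3.

x_1 = 32, x_2 = 17/3, maximum P = 1699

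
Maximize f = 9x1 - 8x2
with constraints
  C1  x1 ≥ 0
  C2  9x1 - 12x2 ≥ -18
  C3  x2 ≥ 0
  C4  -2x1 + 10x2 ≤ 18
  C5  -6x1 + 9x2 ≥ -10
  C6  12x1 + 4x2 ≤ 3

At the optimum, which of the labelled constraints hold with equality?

C3 and C6

Extreme points and f = 9x1 - 8x2:
  (0, 0) → f = 0
  (0, 3/4) → f = -6
  (1/4, 0) → f = 9/4

The maximum is at (1/4, 0). Substituting into each constraint, equality holds for C3 and C6; the remaining constraints have slack.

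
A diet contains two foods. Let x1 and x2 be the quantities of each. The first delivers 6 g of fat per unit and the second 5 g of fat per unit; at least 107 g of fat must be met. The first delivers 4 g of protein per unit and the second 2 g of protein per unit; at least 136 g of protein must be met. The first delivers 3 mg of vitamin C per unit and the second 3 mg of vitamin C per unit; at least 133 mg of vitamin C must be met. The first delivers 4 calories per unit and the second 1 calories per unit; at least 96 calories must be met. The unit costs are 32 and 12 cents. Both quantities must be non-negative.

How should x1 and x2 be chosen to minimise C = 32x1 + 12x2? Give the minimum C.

Corner points and C = 32x1 + 12x2:
  (0, 96) → C = 1152
  (133/3, 0) → C = 4256/3
  (71/3, 62/3) → C = 3016/3
  (14, 40) → C = 928
The feasible region is unbounded (it extends along (0, 1), (1, 0)), but C strictly increases along every unbounded feasible direction, so there is no improving ray and the minimum is attained at a vertex.

The binding constraints are 4x1 + 2x2 = 136 and 4x1 + x2 = 96.
Solving simultaneously gives x1 = 14, x2 = 40.

x1 = 14, x2 = 40, minimum C = 928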